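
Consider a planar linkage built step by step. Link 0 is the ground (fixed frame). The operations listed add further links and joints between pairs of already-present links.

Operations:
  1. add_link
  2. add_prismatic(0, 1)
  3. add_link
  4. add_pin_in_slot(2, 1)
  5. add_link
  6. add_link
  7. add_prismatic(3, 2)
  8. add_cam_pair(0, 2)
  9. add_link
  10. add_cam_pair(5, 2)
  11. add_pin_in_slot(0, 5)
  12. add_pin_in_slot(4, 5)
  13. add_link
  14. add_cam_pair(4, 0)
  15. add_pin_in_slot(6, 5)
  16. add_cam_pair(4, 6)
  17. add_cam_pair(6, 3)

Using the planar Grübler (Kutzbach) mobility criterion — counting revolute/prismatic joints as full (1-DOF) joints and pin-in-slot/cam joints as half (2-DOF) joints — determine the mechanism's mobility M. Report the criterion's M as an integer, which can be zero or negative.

M = 5

ground; <1,0,0>
#1 <2,0,0>
P:0↔1 J1 <2,1,0>
#2 <3,1,0>
PS:2↔1 J2 <3,1,1>
#3 <4,1,1>
#4 <5,1,1>
P:3↔2 J1 <5,2,1>
C:0↔2 J2 <5,2,2>
#5 <6,2,2>
C:5↔2 J2 <6,2,3>
PS:0↔5 J2 <6,2,4>
PS:4↔5 J2 <6,2,5>
#6 <7,2,5>
C:4↔0 J2 <7,2,6>
PS:6↔5 J2 <7,2,7>
C:4↔6 J2 <7,2,8>
C:6↔3 J2 <7,2,9>
3×6 − 2×2 − 1×9 = 5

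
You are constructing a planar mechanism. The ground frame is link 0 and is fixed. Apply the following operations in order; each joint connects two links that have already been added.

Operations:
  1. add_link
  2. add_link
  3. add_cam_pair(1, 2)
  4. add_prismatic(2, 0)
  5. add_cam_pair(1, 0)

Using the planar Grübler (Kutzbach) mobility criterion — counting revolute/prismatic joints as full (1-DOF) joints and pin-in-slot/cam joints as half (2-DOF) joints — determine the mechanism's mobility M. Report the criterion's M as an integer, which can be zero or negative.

M = 2

ground; <1,0,0>
#1 <2,0,0>
#2 <3,0,0>
C:1↔2 J2 <3,0,1>
P:2↔0 J1 <3,1,1>
C:1↔0 J2 <3,1,2>
3×2 − 2×1 − 1×2 = 2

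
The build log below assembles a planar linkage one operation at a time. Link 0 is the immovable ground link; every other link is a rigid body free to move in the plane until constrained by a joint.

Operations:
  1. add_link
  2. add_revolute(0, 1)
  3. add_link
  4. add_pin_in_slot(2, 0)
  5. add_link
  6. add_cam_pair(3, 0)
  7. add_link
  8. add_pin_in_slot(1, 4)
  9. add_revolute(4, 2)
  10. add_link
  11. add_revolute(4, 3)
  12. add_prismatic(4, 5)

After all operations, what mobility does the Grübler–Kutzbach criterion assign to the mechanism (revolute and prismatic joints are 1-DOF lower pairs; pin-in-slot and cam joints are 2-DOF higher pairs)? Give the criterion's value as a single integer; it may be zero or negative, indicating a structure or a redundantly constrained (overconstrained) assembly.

L=1 J1=0 J2=0
add link → L=2 J1=0 J2=0
R@0,1 dof=1 J1 → L=2 J1=1 J2=0
add link → L=3 J1=1 J2=0
PS@2,0 dof=2 J2 → L=3 J1=1 J2=1
add link → L=4 J1=1 J2=1
C@3,0 dof=2 J2 → L=4 J1=1 J2=2
add link → L=5 J1=1 J2=2
PS@1,4 dof=2 J2 → L=5 J1=1 J2=3
R@4,2 dof=1 J1 → L=5 J1=2 J2=3
add link → L=6 J1=2 J2=3
R@4,3 dof=1 J1 → L=6 J1=3 J2=3
P@4,5 dof=1 J1 → L=6 J1=4 J2=3
M=3(L−1)−2J1−J2=3·5−2·4−3=4

M = 4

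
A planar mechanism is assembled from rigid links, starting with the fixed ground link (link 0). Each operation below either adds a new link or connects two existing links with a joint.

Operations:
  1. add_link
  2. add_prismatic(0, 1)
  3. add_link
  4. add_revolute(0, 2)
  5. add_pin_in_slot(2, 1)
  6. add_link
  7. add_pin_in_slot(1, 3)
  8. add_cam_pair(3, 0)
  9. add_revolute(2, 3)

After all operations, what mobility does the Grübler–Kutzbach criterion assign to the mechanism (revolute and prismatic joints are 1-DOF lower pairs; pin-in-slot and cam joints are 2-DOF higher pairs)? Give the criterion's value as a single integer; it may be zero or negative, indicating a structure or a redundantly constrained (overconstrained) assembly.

link 0 = ground. State L|J1|J2 = 1|0|0
+link1  2|0|0
P(0,1) f=1→J1  2|1|0
+link2  3|1|0
R(0,2) f=1→J1  3|2|0
PS(2,1) f=2→J2  3|2|1
+link3  4|2|1
PS(1,3) f=2→J2  4|2|2
C(3,0) f=2→J2  4|2|3
R(2,3) f=1→J1  4|3|3
M = 3(4−1)−2·3−3 = 9−6−3 = 0

M = 0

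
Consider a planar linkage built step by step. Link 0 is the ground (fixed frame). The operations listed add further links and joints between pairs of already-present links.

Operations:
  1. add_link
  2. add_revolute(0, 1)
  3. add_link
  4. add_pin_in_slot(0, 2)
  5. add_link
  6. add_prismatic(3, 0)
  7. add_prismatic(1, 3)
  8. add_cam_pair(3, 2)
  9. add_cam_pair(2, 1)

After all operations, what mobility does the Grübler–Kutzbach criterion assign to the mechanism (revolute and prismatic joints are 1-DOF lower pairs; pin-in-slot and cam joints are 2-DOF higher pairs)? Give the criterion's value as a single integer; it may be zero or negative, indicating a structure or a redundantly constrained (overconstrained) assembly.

(L,J1,J2)=(1,0,0); link0 fixed
link1: (2,0,0)
R 0-1 [J1]: (2,1,0)
link2: (3,1,0)
PS 0-2 [J2]: (3,1,1)
link3: (4,1,1)
P 3-0 [J1]: (4,2,1)
P 1-3 [J1]: (4,3,1)
C 3-2 [J2]: (4,3,2)
C 2-1 [J2]: (4,3,3)
Grübler: 3·3 − 2·3 − 3 = 0

M = 0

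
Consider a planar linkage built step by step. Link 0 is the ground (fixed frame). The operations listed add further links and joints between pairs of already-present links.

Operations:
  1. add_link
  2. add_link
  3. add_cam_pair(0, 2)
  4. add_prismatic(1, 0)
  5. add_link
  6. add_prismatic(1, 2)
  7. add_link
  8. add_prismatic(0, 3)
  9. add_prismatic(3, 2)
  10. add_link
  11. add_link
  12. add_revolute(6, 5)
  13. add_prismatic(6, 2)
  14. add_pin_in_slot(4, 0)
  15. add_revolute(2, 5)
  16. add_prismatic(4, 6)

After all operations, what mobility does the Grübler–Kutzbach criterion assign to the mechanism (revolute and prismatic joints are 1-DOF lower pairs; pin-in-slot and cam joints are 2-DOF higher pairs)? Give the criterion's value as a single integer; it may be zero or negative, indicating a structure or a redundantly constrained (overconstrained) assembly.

M = 0

[1;0;0] (link 0 is ground)
L+ [2;0;0]
L+ [3;0;0]
C(0,2)∈J2 [3;0;1]
P(1,0)∈J1 [3;1;1]
L+ [4;1;1]
P(1,2)∈J1 [4;2;1]
L+ [5;2;1]
P(0,3)∈J1 [5;3;1]
P(3,2)∈J1 [5;4;1]
L+ [6;4;1]
L+ [7;4;1]
R(6,5)∈J1 [7;5;1]
P(6,2)∈J1 [7;6;1]
PS(4,0)∈J2 [7;6;2]
R(2,5)∈J1 [7;7;2]
P(4,6)∈J1 [7;8;2]
mobility = 18 − 16 − 2 = 0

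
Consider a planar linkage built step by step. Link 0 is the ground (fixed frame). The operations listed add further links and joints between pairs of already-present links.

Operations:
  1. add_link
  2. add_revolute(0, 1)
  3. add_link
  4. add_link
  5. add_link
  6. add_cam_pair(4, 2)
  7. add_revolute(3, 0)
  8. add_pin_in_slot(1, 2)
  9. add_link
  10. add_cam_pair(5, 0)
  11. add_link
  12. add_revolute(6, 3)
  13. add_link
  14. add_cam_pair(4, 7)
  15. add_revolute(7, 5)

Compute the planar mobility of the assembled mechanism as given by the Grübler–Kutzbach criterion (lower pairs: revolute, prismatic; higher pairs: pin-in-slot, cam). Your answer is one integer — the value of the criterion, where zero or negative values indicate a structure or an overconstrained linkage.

M = 9

link 0 = ground. State L|J1|J2 = 1|0|0
+link1  2|0|0
R(0,1) f=1→J1  2|1|0
+link2  3|1|0
+link3  4|1|0
+link4  5|1|0
C(4,2) f=2→J2  5|1|1
R(3,0) f=1→J1  5|2|1
PS(1,2) f=2→J2  5|2|2
+link5  6|2|2
C(5,0) f=2→J2  6|2|3
+link6  7|2|3
R(6,3) f=1→J1  7|3|3
+link7  8|3|3
C(4,7) f=2→J2  8|3|4
R(7,5) f=1→J1  8|4|4
M = 3(8−1)−2·4−4 = 21−8−4 = 9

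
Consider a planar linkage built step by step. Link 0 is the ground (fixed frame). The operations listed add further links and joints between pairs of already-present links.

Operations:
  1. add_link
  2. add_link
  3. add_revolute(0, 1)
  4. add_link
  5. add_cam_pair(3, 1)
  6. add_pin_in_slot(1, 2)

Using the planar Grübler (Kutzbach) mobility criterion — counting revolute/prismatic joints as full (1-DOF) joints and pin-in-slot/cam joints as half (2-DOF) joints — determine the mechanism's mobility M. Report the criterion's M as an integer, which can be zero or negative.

(L,J1,J2)=(1,0,0); link0 fixed
link1: (2,0,0)
link2: (3,0,0)
R 0-1 [J1]: (3,1,0)
link3: (4,1,0)
C 3-1 [J2]: (4,1,1)
PS 1-2 [J2]: (4,1,2)
Grübler: 3·3 − 2·1 − 2 = 5

M = 5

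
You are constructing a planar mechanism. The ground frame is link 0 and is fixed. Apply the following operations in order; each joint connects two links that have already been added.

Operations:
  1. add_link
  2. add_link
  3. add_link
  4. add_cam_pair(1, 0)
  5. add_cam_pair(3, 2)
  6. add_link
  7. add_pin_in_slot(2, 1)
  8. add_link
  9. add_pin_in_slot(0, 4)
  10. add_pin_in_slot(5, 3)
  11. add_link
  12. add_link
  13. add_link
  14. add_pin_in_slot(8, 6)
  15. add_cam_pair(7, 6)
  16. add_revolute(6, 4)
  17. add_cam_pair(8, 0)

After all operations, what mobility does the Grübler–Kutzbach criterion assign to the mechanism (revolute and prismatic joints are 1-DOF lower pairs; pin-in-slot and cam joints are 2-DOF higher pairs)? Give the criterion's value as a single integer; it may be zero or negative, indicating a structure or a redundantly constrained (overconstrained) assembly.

link 0 = ground. State L|J1|J2 = 1|0|0
+link1  2|0|0
+link2  3|0|0
+link3  4|0|0
C(1,0) f=2→J2  4|0|1
C(3,2) f=2→J2  4|0|2
+link4  5|0|2
PS(2,1) f=2→J2  5|0|3
+link5  6|0|3
PS(0,4) f=2→J2  6|0|4
PS(5,3) f=2→J2  6|0|5
+link6  7|0|5
+link7  8|0|5
+link8  9|0|5
PS(8,6) f=2→J2  9|0|6
C(7,6) f=2→J2  9|0|7
R(6,4) f=1→J1  9|1|7
C(8,0) f=2→J2  9|1|8
M = 3(9−1)−2·1−8 = 24−2−8 = 14

M = 14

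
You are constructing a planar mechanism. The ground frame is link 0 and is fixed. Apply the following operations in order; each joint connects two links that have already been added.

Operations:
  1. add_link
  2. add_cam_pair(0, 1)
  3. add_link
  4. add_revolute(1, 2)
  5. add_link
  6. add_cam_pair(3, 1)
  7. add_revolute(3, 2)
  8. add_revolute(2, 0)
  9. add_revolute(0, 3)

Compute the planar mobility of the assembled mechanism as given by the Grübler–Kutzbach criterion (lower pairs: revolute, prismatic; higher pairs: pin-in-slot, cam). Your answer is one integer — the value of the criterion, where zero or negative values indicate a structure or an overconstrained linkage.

L=1 J1=0 J2=0
add link → L=2 J1=0 J2=0
C@0,1 dof=2 J2 → L=2 J1=0 J2=1
add link → L=3 J1=0 J2=1
R@1,2 dof=1 J1 → L=3 J1=1 J2=1
add link → L=4 J1=1 J2=1
C@3,1 dof=2 J2 → L=4 J1=1 J2=2
R@3,2 dof=1 J1 → L=4 J1=2 J2=2
R@2,0 dof=1 J1 → L=4 J1=3 J2=2
R@0,3 dof=1 J1 → L=4 J1=4 J2=2
M=3(L−1)−2J1−J2=3·3−2·4−2=-1

M = -1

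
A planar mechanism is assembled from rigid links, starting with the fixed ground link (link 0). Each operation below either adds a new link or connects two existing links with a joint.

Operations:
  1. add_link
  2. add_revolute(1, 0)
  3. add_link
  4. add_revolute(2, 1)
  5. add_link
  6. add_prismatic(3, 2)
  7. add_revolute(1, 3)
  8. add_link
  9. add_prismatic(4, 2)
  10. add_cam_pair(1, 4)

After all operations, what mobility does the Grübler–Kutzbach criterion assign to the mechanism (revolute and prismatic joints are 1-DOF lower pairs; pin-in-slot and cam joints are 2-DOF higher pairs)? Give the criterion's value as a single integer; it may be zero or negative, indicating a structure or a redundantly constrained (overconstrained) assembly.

M = 1

L=1 J1=0 J2=0
add link → L=2 J1=0 J2=0
R@1,0 dof=1 J1 → L=2 J1=1 J2=0
add link → L=3 J1=1 J2=0
R@2,1 dof=1 J1 → L=3 J1=2 J2=0
add link → L=4 J1=2 J2=0
P@3,2 dof=1 J1 → L=4 J1=3 J2=0
R@1,3 dof=1 J1 → L=4 J1=4 J2=0
add link → L=5 J1=4 J2=0
P@4,2 dof=1 J1 → L=5 J1=5 J2=0
C@1,4 dof=2 J2 → L=5 J1=5 J2=1
M=3(L−1)−2J1−J2=3·4−2·5−1=1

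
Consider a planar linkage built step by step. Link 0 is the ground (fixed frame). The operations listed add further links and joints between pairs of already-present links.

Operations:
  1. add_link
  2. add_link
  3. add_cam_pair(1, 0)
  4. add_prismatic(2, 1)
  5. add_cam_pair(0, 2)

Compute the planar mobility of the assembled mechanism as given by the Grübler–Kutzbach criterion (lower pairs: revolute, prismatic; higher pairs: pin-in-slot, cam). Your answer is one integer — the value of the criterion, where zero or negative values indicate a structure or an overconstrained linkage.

M = 2

ground; <1,0,0>
#1 <2,0,0>
#2 <3,0,0>
C:1↔0 J2 <3,0,1>
P:2↔1 J1 <3,1,1>
C:0↔2 J2 <3,1,2>
3×2 − 2×1 − 1×2 = 2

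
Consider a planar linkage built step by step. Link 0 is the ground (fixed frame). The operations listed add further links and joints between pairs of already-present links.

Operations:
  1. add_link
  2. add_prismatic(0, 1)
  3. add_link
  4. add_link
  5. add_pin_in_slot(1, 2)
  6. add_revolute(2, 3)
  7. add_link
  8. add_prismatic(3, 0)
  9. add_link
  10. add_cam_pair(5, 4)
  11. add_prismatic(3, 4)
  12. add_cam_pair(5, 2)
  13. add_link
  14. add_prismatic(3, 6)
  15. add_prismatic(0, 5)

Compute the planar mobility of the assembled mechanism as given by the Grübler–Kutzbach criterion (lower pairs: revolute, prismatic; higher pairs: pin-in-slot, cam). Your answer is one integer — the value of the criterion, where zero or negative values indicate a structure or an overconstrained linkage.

M = 3

link 0 = ground. State L|J1|J2 = 1|0|0
+link1  2|0|0
P(0,1) f=1→J1  2|1|0
+link2  3|1|0
+link3  4|1|0
PS(1,2) f=2→J2  4|1|1
R(2,3) f=1→J1  4|2|1
+link4  5|2|1
P(3,0) f=1→J1  5|3|1
+link5  6|3|1
C(5,4) f=2→J2  6|3|2
P(3,4) f=1→J1  6|4|2
C(5,2) f=2→J2  6|4|3
+link6  7|4|3
P(3,6) f=1→J1  7|5|3
P(0,5) f=1→J1  7|6|3
M = 3(7−1)−2·6−3 = 18−12−3 = 3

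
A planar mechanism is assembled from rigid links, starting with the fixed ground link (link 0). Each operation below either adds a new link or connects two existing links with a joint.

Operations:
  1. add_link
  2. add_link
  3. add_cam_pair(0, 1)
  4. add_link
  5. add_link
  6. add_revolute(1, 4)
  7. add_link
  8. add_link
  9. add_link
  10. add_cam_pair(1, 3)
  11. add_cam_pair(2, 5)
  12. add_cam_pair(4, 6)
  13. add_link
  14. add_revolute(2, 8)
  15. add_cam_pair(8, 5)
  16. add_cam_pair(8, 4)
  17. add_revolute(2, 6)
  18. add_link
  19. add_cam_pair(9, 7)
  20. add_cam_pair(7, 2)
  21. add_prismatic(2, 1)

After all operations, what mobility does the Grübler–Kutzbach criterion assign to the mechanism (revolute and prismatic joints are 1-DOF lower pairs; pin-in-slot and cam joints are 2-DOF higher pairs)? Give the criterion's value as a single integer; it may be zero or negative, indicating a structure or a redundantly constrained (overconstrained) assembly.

M = 11

L=1 J1=0 J2=0
add link → L=2 J1=0 J2=0
add link → L=3 J1=0 J2=0
C@0,1 dof=2 J2 → L=3 J1=0 J2=1
add link → L=4 J1=0 J2=1
add link → L=5 J1=0 J2=1
R@1,4 dof=1 J1 → L=5 J1=1 J2=1
add link → L=6 J1=1 J2=1
add link → L=7 J1=1 J2=1
add link → L=8 J1=1 J2=1
C@1,3 dof=2 J2 → L=8 J1=1 J2=2
C@2,5 dof=2 J2 → L=8 J1=1 J2=3
C@4,6 dof=2 J2 → L=8 J1=1 J2=4
add link → L=9 J1=1 J2=4
R@2,8 dof=1 J1 → L=9 J1=2 J2=4
C@8,5 dof=2 J2 → L=9 J1=2 J2=5
C@8,4 dof=2 J2 → L=9 J1=2 J2=6
R@2,6 dof=1 J1 → L=9 J1=3 J2=6
add link → L=10 J1=3 J2=6
C@9,7 dof=2 J2 → L=10 J1=3 J2=7
C@7,2 dof=2 J2 → L=10 J1=3 J2=8
P@2,1 dof=1 J1 → L=10 J1=4 J2=8
M=3(L−1)−2J1−J2=3·9−2·4−8=11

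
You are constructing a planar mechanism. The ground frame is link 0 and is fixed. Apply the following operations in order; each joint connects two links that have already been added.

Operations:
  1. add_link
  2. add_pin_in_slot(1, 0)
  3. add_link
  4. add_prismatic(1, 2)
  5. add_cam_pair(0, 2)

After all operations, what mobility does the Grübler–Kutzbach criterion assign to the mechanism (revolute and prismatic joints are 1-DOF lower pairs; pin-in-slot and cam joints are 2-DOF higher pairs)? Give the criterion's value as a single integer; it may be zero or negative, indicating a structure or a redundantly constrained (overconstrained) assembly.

M = 2

link 0 = ground. State L|J1|J2 = 1|0|0
+link1  2|0|0
PS(1,0) f=2→J2  2|0|1
+link2  3|0|1
P(1,2) f=1→J1  3|1|1
C(0,2) f=2→J2  3|1|2
M = 3(3−1)−2·1−2 = 6−2−2 = 2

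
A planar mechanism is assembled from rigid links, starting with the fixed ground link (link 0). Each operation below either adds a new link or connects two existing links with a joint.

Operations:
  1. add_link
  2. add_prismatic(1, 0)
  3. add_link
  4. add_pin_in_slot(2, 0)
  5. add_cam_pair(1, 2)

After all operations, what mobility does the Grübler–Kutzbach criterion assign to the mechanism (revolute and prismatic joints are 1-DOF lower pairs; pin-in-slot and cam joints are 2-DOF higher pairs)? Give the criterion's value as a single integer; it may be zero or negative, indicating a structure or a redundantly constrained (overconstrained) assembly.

M = 2

L=1 J1=0 J2=0
add link → L=2 J1=0 J2=0
P@1,0 dof=1 J1 → L=2 J1=1 J2=0
add link → L=3 J1=1 J2=0
PS@2,0 dof=2 J2 → L=3 J1=1 J2=1
C@1,2 dof=2 J2 → L=3 J1=1 J2=2
M=3(L−1)−2J1−J2=3·2−2·1−2=2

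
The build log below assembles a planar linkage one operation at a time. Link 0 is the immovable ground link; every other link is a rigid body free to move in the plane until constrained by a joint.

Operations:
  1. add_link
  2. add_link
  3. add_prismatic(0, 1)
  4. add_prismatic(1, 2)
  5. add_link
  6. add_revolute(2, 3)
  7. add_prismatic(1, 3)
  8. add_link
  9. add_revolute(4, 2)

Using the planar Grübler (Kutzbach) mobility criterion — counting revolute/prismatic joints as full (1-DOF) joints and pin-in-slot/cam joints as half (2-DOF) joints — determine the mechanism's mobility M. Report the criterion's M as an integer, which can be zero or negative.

M = 2

link 0 = ground. State L|J1|J2 = 1|0|0
+link1  2|0|0
+link2  3|0|0
P(0,1) f=1→J1  3|1|0
P(1,2) f=1→J1  3|2|0
+link3  4|2|0
R(2,3) f=1→J1  4|3|0
P(1,3) f=1→J1  4|4|0
+link4  5|4|0
R(4,2) f=1→J1  5|5|0
M = 3(5−1)−2·5−0 = 12−10−0 = 2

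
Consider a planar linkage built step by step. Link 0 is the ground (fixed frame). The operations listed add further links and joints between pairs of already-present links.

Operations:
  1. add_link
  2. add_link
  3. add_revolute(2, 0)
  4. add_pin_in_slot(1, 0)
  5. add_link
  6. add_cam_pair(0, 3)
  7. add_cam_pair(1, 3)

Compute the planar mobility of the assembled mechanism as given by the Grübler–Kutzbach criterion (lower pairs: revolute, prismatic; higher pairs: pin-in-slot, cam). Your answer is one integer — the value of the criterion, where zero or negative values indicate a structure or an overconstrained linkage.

link 0 = ground. State L|J1|J2 = 1|0|0
+link1  2|0|0
+link2  3|0|0
R(2,0) f=1→J1  3|1|0
PS(1,0) f=2→J2  3|1|1
+link3  4|1|1
C(0,3) f=2→J2  4|1|2
C(1,3) f=2→J2  4|1|3
M = 3(4−1)−2·1−3 = 9−2−3 = 4

M = 4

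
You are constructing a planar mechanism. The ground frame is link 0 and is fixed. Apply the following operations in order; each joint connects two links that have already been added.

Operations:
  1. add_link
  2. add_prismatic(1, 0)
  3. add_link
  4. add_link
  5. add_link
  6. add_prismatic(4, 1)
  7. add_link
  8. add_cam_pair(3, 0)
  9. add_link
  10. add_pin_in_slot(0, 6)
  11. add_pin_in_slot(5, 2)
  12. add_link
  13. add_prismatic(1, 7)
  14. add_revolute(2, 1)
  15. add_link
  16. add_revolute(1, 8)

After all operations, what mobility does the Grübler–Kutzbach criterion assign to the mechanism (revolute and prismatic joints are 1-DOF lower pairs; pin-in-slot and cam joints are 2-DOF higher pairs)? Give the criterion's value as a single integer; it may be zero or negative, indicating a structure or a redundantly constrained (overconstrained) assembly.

[1;0;0] (link 0 is ground)
L+ [2;0;0]
P(1,0)∈J1 [2;1;0]
L+ [3;1;0]
L+ [4;1;0]
L+ [5;1;0]
P(4,1)∈J1 [5;2;0]
L+ [6;2;0]
C(3,0)∈J2 [6;2;1]
L+ [7;2;1]
PS(0,6)∈J2 [7;2;2]
PS(5,2)∈J2 [7;2;3]
L+ [8;2;3]
P(1,7)∈J1 [8;3;3]
R(2,1)∈J1 [8;4;3]
L+ [9;4;3]
R(1,8)∈J1 [9;5;3]
mobility = 24 − 10 − 3 = 11

M = 11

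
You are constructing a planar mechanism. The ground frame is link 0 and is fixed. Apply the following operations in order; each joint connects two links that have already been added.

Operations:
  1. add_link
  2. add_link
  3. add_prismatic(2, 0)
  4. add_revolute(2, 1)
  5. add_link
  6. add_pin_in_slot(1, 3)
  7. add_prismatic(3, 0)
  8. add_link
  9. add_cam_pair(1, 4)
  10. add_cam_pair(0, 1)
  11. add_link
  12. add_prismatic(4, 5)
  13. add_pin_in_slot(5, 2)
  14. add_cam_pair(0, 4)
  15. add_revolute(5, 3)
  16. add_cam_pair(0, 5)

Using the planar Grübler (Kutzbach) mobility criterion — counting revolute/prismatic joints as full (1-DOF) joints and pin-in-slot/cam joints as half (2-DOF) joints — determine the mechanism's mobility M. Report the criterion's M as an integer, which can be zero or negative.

[1;0;0] (link 0 is ground)
L+ [2;0;0]
L+ [3;0;0]
P(2,0)∈J1 [3;1;0]
R(2,1)∈J1 [3;2;0]
L+ [4;2;0]
PS(1,3)∈J2 [4;2;1]
P(3,0)∈J1 [4;3;1]
L+ [5;3;1]
C(1,4)∈J2 [5;3;2]
C(0,1)∈J2 [5;3;3]
L+ [6;3;3]
P(4,5)∈J1 [6;4;3]
PS(5,2)∈J2 [6;4;4]
C(0,4)∈J2 [6;4;5]
R(5,3)∈J1 [6;5;5]
C(0,5)∈J2 [6;5;6]
mobility = 15 − 10 − 6 = -1

M = -1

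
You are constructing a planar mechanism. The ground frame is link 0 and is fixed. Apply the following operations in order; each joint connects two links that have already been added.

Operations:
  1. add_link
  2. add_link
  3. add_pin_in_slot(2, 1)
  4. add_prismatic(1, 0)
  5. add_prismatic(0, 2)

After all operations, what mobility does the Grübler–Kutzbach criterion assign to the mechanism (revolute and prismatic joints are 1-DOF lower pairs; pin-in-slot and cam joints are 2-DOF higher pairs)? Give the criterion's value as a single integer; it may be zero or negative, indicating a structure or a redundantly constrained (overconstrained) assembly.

M = 1

(L,J1,J2)=(1,0,0); link0 fixed
link1: (2,0,0)
link2: (3,0,0)
PS 2-1 [J2]: (3,0,1)
P 1-0 [J1]: (3,1,1)
P 0-2 [J1]: (3,2,1)
Grübler: 3·2 − 2·2 − 1 = 1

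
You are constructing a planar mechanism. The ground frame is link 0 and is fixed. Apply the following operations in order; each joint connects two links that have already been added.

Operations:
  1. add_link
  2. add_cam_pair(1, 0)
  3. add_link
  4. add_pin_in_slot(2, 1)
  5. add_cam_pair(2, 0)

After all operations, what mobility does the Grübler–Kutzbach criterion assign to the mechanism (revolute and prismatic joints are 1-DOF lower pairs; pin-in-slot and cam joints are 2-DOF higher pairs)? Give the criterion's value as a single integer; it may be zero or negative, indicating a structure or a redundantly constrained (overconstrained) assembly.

M = 3

link 0 = ground. State L|J1|J2 = 1|0|0
+link1  2|0|0
C(1,0) f=2→J2  2|0|1
+link2  3|0|1
PS(2,1) f=2→J2  3|0|2
C(2,0) f=2→J2  3|0|3
M = 3(3−1)−2·0−3 = 6−0−3 = 3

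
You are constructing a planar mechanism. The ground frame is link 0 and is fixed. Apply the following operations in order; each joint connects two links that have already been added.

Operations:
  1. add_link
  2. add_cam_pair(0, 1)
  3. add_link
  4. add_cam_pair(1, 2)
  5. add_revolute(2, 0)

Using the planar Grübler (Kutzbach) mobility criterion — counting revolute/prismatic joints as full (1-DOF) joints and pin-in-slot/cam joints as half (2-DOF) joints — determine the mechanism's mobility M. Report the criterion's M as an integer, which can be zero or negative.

M = 2

ground; <1,0,0>
#1 <2,0,0>
C:0↔1 J2 <2,0,1>
#2 <3,0,1>
C:1↔2 J2 <3,0,2>
R:2↔0 J1 <3,1,2>
3×2 − 2×1 − 1×2 = 2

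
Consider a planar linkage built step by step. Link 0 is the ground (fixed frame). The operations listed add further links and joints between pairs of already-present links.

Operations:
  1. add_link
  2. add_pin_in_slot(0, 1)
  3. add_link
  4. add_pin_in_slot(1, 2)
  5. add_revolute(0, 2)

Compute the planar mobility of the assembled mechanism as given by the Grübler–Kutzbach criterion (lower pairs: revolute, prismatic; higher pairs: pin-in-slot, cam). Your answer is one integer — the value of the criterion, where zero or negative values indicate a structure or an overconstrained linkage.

M = 2

(L,J1,J2)=(1,0,0); link0 fixed
link1: (2,0,0)
PS 0-1 [J2]: (2,0,1)
link2: (3,0,1)
PS 1-2 [J2]: (3,0,2)
R 0-2 [J1]: (3,1,2)
Grübler: 3·2 − 2·1 − 2 = 2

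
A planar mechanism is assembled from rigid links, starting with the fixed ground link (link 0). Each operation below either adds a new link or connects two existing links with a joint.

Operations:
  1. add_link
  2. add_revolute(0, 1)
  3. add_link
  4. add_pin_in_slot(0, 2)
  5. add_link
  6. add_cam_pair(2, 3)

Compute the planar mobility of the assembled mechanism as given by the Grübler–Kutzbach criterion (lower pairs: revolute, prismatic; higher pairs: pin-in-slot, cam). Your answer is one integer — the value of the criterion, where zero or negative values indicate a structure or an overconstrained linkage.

M = 5

ground; <1,0,0>
#1 <2,0,0>
R:0↔1 J1 <2,1,0>
#2 <3,1,0>
PS:0↔2 J2 <3,1,1>
#3 <4,1,1>
C:2↔3 J2 <4,1,2>
3×3 − 2×1 − 1×2 = 5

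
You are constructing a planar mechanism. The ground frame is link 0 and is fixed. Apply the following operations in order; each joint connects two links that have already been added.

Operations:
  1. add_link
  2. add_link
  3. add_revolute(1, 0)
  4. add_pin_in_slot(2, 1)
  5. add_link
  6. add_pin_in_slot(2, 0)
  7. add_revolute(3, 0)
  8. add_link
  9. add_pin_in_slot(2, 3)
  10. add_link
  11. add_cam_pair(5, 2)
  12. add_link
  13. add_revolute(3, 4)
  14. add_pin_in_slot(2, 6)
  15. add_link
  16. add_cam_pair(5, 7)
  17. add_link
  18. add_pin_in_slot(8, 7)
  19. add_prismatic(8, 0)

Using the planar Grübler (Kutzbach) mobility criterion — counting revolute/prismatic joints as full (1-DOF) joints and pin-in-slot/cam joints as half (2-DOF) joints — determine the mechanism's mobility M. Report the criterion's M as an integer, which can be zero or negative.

M = 9

[1;0;0] (link 0 is ground)
L+ [2;0;0]
L+ [3;0;0]
R(1,0)∈J1 [3;1;0]
PS(2,1)∈J2 [3;1;1]
L+ [4;1;1]
PS(2,0)∈J2 [4;1;2]
R(3,0)∈J1 [4;2;2]
L+ [5;2;2]
PS(2,3)∈J2 [5;2;3]
L+ [6;2;3]
C(5,2)∈J2 [6;2;4]
L+ [7;2;4]
R(3,4)∈J1 [7;3;4]
PS(2,6)∈J2 [7;3;5]
L+ [8;3;5]
C(5,7)∈J2 [8;3;6]
L+ [9;3;6]
PS(8,7)∈J2 [9;3;7]
P(8,0)∈J1 [9;4;7]
mobility = 24 − 8 − 7 = 9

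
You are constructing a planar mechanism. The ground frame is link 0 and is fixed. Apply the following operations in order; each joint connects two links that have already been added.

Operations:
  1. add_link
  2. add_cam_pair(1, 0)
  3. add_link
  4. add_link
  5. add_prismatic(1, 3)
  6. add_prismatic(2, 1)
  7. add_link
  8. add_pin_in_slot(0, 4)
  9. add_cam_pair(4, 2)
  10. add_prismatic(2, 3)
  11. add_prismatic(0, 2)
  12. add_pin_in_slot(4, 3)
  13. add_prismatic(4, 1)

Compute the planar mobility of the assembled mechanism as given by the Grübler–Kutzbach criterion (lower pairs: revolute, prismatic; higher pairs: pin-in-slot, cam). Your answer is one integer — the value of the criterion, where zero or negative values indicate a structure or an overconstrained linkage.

M = -2

ground; <1,0,0>
#1 <2,0,0>
C:1↔0 J2 <2,0,1>
#2 <3,0,1>
#3 <4,0,1>
P:1↔3 J1 <4,1,1>
P:2↔1 J1 <4,2,1>
#4 <5,2,1>
PS:0↔4 J2 <5,2,2>
C:4↔2 J2 <5,2,3>
P:2↔3 J1 <5,3,3>
P:0↔2 J1 <5,4,3>
PS:4↔3 J2 <5,4,4>
P:4↔1 J1 <5,5,4>
3×4 − 2×5 − 1×4 = -2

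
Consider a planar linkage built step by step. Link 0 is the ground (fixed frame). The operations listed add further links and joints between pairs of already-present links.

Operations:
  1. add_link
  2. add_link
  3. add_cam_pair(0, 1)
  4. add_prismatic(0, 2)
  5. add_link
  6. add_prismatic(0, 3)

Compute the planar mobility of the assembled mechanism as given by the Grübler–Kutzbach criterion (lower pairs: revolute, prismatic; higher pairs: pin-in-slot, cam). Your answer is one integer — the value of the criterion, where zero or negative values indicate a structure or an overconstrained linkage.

M = 4

link 0 = ground. State L|J1|J2 = 1|0|0
+link1  2|0|0
+link2  3|0|0
C(0,1) f=2→J2  3|0|1
P(0,2) f=1→J1  3|1|1
+link3  4|1|1
P(0,3) f=1→J1  4|2|1
M = 3(4−1)−2·2−1 = 9−4−1 = 4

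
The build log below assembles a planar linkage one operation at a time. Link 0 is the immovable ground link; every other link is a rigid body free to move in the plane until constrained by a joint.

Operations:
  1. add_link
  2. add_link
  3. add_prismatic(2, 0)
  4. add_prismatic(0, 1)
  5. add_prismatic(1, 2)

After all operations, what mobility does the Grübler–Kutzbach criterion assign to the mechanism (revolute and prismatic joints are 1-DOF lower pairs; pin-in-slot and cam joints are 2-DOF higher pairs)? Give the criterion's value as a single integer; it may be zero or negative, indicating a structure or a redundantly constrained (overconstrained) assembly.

M = 0

(L,J1,J2)=(1,0,0); link0 fixed
link1: (2,0,0)
link2: (3,0,0)
P 2-0 [J1]: (3,1,0)
P 0-1 [J1]: (3,2,0)
P 1-2 [J1]: (3,3,0)
Grübler: 3·2 − 2·3 − 0 = 0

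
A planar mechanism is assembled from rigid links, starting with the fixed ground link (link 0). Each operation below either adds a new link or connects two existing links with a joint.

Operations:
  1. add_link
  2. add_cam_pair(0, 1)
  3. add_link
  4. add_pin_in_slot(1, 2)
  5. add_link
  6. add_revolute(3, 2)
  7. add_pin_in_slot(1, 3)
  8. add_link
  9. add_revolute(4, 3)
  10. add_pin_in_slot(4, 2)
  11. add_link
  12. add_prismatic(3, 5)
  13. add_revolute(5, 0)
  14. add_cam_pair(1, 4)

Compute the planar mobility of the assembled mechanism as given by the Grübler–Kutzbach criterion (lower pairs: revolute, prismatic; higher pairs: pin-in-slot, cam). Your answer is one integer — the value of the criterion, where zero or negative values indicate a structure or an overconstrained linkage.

M = 2

[1;0;0] (link 0 is ground)
L+ [2;0;0]
C(0,1)∈J2 [2;0;1]
L+ [3;0;1]
PS(1,2)∈J2 [3;0;2]
L+ [4;0;2]
R(3,2)∈J1 [4;1;2]
PS(1,3)∈J2 [4;1;3]
L+ [5;1;3]
R(4,3)∈J1 [5;2;3]
PS(4,2)∈J2 [5;2;4]
L+ [6;2;4]
P(3,5)∈J1 [6;3;4]
R(5,0)∈J1 [6;4;4]
C(1,4)∈J2 [6;4;5]
mobility = 15 − 8 − 5 = 2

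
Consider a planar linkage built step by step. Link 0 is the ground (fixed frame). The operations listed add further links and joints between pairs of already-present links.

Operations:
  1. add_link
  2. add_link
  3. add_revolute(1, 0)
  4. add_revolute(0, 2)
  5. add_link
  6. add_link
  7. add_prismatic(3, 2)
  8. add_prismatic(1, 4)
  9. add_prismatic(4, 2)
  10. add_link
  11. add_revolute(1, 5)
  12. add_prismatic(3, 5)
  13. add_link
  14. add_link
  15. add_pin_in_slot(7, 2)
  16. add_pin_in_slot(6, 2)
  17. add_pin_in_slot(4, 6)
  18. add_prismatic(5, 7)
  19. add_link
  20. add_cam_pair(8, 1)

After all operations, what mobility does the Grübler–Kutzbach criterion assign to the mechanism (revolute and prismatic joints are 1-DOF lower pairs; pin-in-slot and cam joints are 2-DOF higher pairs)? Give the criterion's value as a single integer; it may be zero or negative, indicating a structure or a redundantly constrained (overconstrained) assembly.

M = 4

link 0 = ground. State L|J1|J2 = 1|0|0
+link1  2|0|0
+link2  3|0|0
R(1,0) f=1→J1  3|1|0
R(0,2) f=1→J1  3|2|0
+link3  4|2|0
+link4  5|2|0
P(3,2) f=1→J1  5|3|0
P(1,4) f=1→J1  5|4|0
P(4,2) f=1→J1  5|5|0
+link5  6|5|0
R(1,5) f=1→J1  6|6|0
P(3,5) f=1→J1  6|7|0
+link6  7|7|0
+link7  8|7|0
PS(7,2) f=2→J2  8|7|1
PS(6,2) f=2→J2  8|7|2
PS(4,6) f=2→J2  8|7|3
P(5,7) f=1→J1  8|8|3
+link8  9|8|3
C(8,1) f=2→J2  9|8|4
M = 3(9−1)−2·8−4 = 24−16−4 = 4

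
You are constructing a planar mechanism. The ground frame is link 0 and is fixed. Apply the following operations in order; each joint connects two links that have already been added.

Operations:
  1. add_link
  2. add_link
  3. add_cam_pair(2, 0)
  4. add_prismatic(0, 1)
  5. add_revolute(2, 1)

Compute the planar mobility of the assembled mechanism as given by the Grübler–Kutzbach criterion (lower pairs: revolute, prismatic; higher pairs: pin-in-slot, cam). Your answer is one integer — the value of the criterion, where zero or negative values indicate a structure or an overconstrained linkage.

M = 1

(L,J1,J2)=(1,0,0); link0 fixed
link1: (2,0,0)
link2: (3,0,0)
C 2-0 [J2]: (3,0,1)
P 0-1 [J1]: (3,1,1)
R 2-1 [J1]: (3,2,1)
Grübler: 3·2 − 2·2 − 1 = 1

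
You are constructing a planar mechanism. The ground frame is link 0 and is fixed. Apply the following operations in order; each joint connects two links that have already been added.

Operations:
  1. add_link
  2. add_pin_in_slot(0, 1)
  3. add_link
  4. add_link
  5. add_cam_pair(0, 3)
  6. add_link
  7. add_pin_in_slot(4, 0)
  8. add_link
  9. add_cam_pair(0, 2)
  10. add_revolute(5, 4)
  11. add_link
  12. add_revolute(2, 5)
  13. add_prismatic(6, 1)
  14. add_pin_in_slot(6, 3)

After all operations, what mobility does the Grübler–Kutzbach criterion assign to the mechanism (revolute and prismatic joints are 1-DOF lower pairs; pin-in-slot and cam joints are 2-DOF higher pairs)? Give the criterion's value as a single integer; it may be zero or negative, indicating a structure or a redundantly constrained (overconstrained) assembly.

M = 7

ground; <1,0,0>
#1 <2,0,0>
PS:0↔1 J2 <2,0,1>
#2 <3,0,1>
#3 <4,0,1>
C:0↔3 J2 <4,0,2>
#4 <5,0,2>
PS:4↔0 J2 <5,0,3>
#5 <6,0,3>
C:0↔2 J2 <6,0,4>
R:5↔4 J1 <6,1,4>
#6 <7,1,4>
R:2↔5 J1 <7,2,4>
P:6↔1 J1 <7,3,4>
PS:6↔3 J2 <7,3,5>
3×6 − 2×3 − 1×5 = 7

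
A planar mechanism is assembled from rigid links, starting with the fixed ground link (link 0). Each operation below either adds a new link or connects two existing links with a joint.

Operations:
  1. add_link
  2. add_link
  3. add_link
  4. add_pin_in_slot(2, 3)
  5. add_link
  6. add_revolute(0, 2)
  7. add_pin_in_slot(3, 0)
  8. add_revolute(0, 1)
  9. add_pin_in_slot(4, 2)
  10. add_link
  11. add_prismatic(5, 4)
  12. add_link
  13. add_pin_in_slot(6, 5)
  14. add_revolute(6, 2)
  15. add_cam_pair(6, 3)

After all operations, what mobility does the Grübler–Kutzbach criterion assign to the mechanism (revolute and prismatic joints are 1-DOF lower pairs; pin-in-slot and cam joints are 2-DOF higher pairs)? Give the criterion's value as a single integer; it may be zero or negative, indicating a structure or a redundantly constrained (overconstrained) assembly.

link 0 = ground. State L|J1|J2 = 1|0|0
+link1  2|0|0
+link2  3|0|0
+link3  4|0|0
PS(2,3) f=2→J2  4|0|1
+link4  5|0|1
R(0,2) f=1→J1  5|1|1
PS(3,0) f=2→J2  5|1|2
R(0,1) f=1→J1  5|2|2
PS(4,2) f=2→J2  5|2|3
+link5  6|2|3
P(5,4) f=1→J1  6|3|3
+link6  7|3|3
PS(6,5) f=2→J2  7|3|4
R(6,2) f=1→J1  7|4|4
C(6,3) f=2→J2  7|4|5
M = 3(7−1)−2·4−5 = 18−8−5 = 5

M = 5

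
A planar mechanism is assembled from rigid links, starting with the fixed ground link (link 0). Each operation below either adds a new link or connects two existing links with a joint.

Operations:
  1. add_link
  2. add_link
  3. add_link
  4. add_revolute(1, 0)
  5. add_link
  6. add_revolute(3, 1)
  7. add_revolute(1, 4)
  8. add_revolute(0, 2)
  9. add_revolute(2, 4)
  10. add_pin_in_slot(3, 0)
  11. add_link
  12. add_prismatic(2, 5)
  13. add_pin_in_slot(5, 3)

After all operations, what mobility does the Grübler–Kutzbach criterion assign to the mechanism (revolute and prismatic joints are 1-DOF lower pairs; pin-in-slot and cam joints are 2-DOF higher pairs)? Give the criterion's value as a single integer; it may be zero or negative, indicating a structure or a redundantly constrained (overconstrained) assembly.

M = 1

[1;0;0] (link 0 is ground)
L+ [2;0;0]
L+ [3;0;0]
L+ [4;0;0]
R(1,0)∈J1 [4;1;0]
L+ [5;1;0]
R(3,1)∈J1 [5;2;0]
R(1,4)∈J1 [5;3;0]
R(0,2)∈J1 [5;4;0]
R(2,4)∈J1 [5;5;0]
PS(3,0)∈J2 [5;5;1]
L+ [6;5;1]
P(2,5)∈J1 [6;6;1]
PS(5,3)∈J2 [6;6;2]
mobility = 15 − 12 − 2 = 1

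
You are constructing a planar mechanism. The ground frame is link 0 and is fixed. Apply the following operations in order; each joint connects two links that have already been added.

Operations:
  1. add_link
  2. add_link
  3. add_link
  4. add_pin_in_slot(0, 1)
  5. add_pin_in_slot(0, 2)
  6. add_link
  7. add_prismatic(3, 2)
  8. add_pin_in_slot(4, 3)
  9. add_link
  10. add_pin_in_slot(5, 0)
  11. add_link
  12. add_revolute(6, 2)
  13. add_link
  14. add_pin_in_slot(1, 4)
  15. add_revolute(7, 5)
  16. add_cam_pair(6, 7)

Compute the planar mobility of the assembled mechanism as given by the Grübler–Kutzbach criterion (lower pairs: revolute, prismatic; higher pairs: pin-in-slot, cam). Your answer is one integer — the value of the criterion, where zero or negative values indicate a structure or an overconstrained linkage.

[1;0;0] (link 0 is ground)
L+ [2;0;0]
L+ [3;0;0]
L+ [4;0;0]
PS(0,1)∈J2 [4;0;1]
PS(0,2)∈J2 [4;0;2]
L+ [5;0;2]
P(3,2)∈J1 [5;1;2]
PS(4,3)∈J2 [5;1;3]
L+ [6;1;3]
PS(5,0)∈J2 [6;1;4]
L+ [7;1;4]
R(6,2)∈J1 [7;2;4]
L+ [8;2;4]
PS(1,4)∈J2 [8;2;5]
R(7,5)∈J1 [8;3;5]
C(6,7)∈J2 [8;3;6]
mobility = 21 − 6 − 6 = 9

M = 9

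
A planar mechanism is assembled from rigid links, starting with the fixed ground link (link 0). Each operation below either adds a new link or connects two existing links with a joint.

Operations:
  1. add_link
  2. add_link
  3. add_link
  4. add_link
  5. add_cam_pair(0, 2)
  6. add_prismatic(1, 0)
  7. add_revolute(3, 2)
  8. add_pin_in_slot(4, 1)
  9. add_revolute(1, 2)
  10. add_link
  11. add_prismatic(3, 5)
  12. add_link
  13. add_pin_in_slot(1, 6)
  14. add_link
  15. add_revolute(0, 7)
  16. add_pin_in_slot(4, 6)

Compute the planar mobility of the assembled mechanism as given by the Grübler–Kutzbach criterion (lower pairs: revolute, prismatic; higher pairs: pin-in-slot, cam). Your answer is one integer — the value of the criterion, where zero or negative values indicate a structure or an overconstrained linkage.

M = 7

L=1 J1=0 J2=0
add link → L=2 J1=0 J2=0
add link → L=3 J1=0 J2=0
add link → L=4 J1=0 J2=0
add link → L=5 J1=0 J2=0
C@0,2 dof=2 J2 → L=5 J1=0 J2=1
P@1,0 dof=1 J1 → L=5 J1=1 J2=1
R@3,2 dof=1 J1 → L=5 J1=2 J2=1
PS@4,1 dof=2 J2 → L=5 J1=2 J2=2
R@1,2 dof=1 J1 → L=5 J1=3 J2=2
add link → L=6 J1=3 J2=2
P@3,5 dof=1 J1 → L=6 J1=4 J2=2
add link → L=7 J1=4 J2=2
PS@1,6 dof=2 J2 → L=7 J1=4 J2=3
add link → L=8 J1=4 J2=3
R@0,7 dof=1 J1 → L=8 J1=5 J2=3
PS@4,6 dof=2 J2 → L=8 J1=5 J2=4
M=3(L−1)−2J1−J2=3·7−2·5−4=7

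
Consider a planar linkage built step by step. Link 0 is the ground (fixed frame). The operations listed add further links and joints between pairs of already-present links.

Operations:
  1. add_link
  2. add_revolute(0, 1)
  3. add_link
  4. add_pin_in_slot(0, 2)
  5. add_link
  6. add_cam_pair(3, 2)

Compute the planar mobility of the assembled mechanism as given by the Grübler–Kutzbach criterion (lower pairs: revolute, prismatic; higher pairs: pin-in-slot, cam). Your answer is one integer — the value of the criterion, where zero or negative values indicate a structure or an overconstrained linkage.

M = 5

(L,J1,J2)=(1,0,0); link0 fixed
link1: (2,0,0)
R 0-1 [J1]: (2,1,0)
link2: (3,1,0)
PS 0-2 [J2]: (3,1,1)
link3: (4,1,1)
C 3-2 [J2]: (4,1,2)
Grübler: 3·3 − 2·1 − 2 = 5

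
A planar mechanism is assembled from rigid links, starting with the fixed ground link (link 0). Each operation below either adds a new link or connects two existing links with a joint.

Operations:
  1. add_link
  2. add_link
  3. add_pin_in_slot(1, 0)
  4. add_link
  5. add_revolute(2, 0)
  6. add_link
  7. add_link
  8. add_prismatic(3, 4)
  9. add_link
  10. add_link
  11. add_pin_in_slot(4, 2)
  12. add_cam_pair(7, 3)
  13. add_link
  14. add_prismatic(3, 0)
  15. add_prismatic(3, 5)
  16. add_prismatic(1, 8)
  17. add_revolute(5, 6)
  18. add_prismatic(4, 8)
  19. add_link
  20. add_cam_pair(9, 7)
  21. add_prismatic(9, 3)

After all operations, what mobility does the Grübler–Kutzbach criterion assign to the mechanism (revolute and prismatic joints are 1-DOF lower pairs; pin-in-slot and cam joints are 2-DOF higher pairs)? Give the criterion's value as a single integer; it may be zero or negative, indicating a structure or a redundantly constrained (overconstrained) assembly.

link 0 = ground. State L|J1|J2 = 1|0|0
+link1  2|0|0
+link2  3|0|0
PS(1,0) f=2→J2  3|0|1
+link3  4|0|1
R(2,0) f=1→J1  4|1|1
+link4  5|1|1
+link5  6|1|1
P(3,4) f=1→J1  6|2|1
+link6  7|2|1
+link7  8|2|1
PS(4,2) f=2→J2  8|2|2
C(7,3) f=2→J2  8|2|3
+link8  9|2|3
P(3,0) f=1→J1  9|3|3
P(3,5) f=1→J1  9|4|3
P(1,8) f=1→J1  9|5|3
R(5,6) f=1→J1  9|6|3
P(4,8) f=1→J1  9|7|3
+link9  10|7|3
C(9,7) f=2→J2  10|7|4
P(9,3) f=1→J1  10|8|4
M = 3(10−1)−2·8−4 = 27−16−4 = 7

M = 7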